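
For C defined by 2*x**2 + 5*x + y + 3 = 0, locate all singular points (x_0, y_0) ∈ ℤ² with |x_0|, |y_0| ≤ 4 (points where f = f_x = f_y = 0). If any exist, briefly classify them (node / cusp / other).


No singular points in the scanned grid; C is smooth there.

Compute partial derivatives:
  f_x = 4*x + 5.
  f_y = 1.
f_y = 1 is a nonzero constant, so f_y never vanishes: no point (x, y) can satisfy f = f_x = f_y = 0. In particular no (x, y) ∈ {−4, ..., 4}² is singular; the curve is smooth.


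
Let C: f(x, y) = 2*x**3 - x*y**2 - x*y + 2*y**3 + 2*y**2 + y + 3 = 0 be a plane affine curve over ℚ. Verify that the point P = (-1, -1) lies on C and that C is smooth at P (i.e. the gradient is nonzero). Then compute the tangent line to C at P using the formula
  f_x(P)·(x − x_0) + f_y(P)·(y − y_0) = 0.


Tangent line at P: 6*x + 2*y + 8 = 0.

Step 1: f(-1, -1) = 0, so P lies on C.
Step 2: partial derivatives
  f_x(x, y) = 6*x**2 - y**2 - y, f_y(x, y) = -2*x*y - x + 6*y**2 + 4*y + 1.
  f_x(P) = 6, f_y(P) = 2 (gradient nonzero, so P is smooth).
Step 3: tangent line at P: 6·(x − -1) + 2·(y − -1) = 0.
Expanding: 6*x + 2*y + 8 = 0.


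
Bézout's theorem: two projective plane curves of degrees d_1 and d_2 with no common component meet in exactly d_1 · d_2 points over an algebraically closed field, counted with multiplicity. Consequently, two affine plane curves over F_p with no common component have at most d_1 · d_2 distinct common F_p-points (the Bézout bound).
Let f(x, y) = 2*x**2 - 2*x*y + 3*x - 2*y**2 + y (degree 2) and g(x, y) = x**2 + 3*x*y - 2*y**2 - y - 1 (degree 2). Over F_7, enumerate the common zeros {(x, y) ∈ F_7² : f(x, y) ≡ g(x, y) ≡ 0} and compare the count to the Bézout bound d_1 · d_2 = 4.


Common zeros: ∅; count = 0; Bézout bound = 4.

deg(f) = 2, deg(g) = 2, so Bézout bound = 4.
Scan x ∈ F_7. For each x, list the y ∈ F_7 with f(x, y) ≡ 0 and those with g(x, y) ≡ 0 (mod 7); the common zeros in that column are the intersection.
  x = 0: f ≡ 0 at y ∈ {0, 4}; g ≡ 0 at y ∈ {5}; common: ∅.
  x = 1: f ≡ 0 at y ∈ ∅; g ≡ 0 at y ∈ {0, 1}; common: ∅.
  x = 2: f ≡ 0 at y ∈ {0, 2}; g ≡ 0 at y ∈ {3}; common: ∅.
  x = 3: f ≡ 0 at y ∈ ∅; g ≡ 0 at y ∈ {1, 3}; common: ∅.
  x = 4: f ≡ 0 at y ∈ {1, 6}; g ≡ 0 at y ∈ ∅; common: ∅.
  x = 5: f ≡ 0 at y ∈ ∅; g ≡ 0 at y ∈ ∅; common: ∅.
  x = 6: f ≡ 0 at y ∈ {1, 4}; g ≡ 0 at y ∈ {0, 5}; common: ∅.
Collecting: common zeros = ∅, so the count is 0.
Comparison with the Bézout bound: 0 ≤ 4 = deg(f)·deg(g), as expected for curves with no common component (the affine F_7-count falls short of the bound because intersections may lie at infinity, over extension fields, or carry multiplicity).


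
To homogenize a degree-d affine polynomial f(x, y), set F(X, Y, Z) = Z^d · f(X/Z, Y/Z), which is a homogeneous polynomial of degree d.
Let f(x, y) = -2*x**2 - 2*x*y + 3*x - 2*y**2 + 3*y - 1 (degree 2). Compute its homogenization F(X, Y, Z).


F(X, Y, Z) = -2*X**2 - 2*X*Y + 3*X*Z - 2*Y**2 + 3*Y*Z - Z**2

deg(f) = 2.
Substitute x = X/Z, y = Y/Z into f, then multiply by Z^2.
  monomial -2·x^2·y^0 ↦ -2·X^2·Y^0·Z^0.
  monomial -2·x^1·y^1 ↦ -2·X^1·Y^1·Z^0.
  monomial 3·x^1·y^0 ↦ 3·X^1·Y^0·Z^1.
  monomial -2·x^0·y^2 ↦ -2·X^0·Y^2·Z^0.
  monomial 3·x^0·y^1 ↦ 3·X^0·Y^1·Z^1.
  monomial -1·x^0·y^0 ↦ -1·X^0·Y^0·Z^2.
Collecting: F(X, Y, Z) = -2*X**2 - 2*X*Y + 3*X*Z - 2*Y**2 + 3*Y*Z - Z**2.


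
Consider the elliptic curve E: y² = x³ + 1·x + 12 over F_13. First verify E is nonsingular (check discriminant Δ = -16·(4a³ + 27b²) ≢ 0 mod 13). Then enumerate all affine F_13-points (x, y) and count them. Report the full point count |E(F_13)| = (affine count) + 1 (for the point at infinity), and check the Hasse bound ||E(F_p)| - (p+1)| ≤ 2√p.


Affine points = {(0, 5), (0, 8), (1, 1), (1, 12), (2, 3), (2, 10), (3, 4), (3, 9), (5, 5), (5, 8), (6, 0), (8, 5), (8, 8), (9, 3), (9, 10), (12, 6), (12, 7)}; affine count = 17; |E(F_13)| = 18.

Discriminant check: Δ ∝ 4a³ + 27b² = 4·1³ + 27·12² = 4·1 + 27·144 ≡ 5 (mod 13). Nonzero ⇒ E is nonsingular.
For each x ∈ F_13, compute rhs = x³ + 1·x + 12 mod 13, then count y ∈ F_13 with y² ≡ rhs.
  x = 0: rhs = 12, matching y values: 5, 8 (2 points).
  x = 1: rhs = 1, matching y values: 1, 12 (2 points).
  x = 2: rhs = 9, matching y values: 3, 10 (2 points).
  x = 3: rhs = 3, matching y values: 4, 9 (2 points).
  x = 4: rhs = 2, matching y values: none (0 points).
  x = 5: rhs = 12, matching y values: 5, 8 (2 points).
  x = 6: rhs = 0, matching y values: 0 (1 points).
  x = 7: rhs = 11, matching y values: none (0 points).
  x = 8: rhs = 12, matching y values: 5, 8 (2 points).
  x = 9: rhs = 9, matching y values: 3, 10 (2 points).
  x = 10: rhs = 8, matching y values: none (0 points).
  x = 11: rhs = 2, matching y values: none (0 points).
  x = 12: rhs = 10, matching y values: 6, 7 (2 points).
Total affine count: 17.
Full point count |E(F_13)| = 17 + 1 = 18.
Hasse bound: |18 − (13+1)| = |4| = 4 ≤ 2√13 ≈ 7.2111 ✓.


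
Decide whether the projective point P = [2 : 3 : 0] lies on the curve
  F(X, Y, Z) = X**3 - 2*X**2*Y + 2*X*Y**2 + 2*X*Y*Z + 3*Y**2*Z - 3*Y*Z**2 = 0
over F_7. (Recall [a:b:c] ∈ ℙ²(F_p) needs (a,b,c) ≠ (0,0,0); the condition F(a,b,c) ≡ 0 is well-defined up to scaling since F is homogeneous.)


F(2,3,0) ≡ 6 (mod 7); P is NOT on the curve.

Evaluate F(2, 3, 0) term-by-term (mod 7).
  X**3 ↦ 1·8·1·1 = 8
  -2*X**2*Y ↦ -2·4·3·1 = -24
  2*X*Y**2 ↦ 2·2·9·1 = 36
  2*X*Y*Z ↦ 2·2·3·0 = 0
  3*Y**2*Z ↦ 3·1·9·0 = 0
  -3*Y*Z**2 ↦ -3·1·3·0 = 0
Sum: F(2, 3, 0) = (8) + (-24) + (36) + (0) + (0) + (0) = 20.
Reducing mod 7: 20 ≡ 6 (mod 7).
Since F(a, b, c) ≡ 6 ≠ 0 (mod 7), P does NOT lie on the curve.


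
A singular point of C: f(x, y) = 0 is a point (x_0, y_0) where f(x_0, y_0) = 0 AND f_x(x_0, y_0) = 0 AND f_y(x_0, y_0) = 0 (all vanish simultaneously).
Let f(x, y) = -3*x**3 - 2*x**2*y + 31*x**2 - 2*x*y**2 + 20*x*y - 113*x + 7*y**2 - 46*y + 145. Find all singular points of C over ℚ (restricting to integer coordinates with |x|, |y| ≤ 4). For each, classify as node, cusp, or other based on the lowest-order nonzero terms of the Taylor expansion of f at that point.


Singular points: {(3, 2)}; classification: cusp.

Compute partial derivatives:
  f_x = -9*x**2 - 4*x*y + 62*x - 2*y**2 + 20*y - 113.
  f_y = -2*x**2 - 4*x*y + 20*x + 14*y - 46.
Scan x_0 ∈ {−4, ..., 4}. For each x_0, f_y(x_0, y) is a polynomial in y; find its integer roots y ∈ {−4, ..., 4}, then test f_x and f at those candidates.
  x = -4: f_y(-4, y) = 30*y - 158; no integer root y with |y| ≤ 4.
  x = -3: f_y(-3, y) = 26*y - 124; no integer root y with |y| ≤ 4.
  x = -2: f_y(-2, y) = 22*y - 94; no integer root y with |y| ≤ 4.
  x = -1: f_y(-1, y) = 18*y - 68; no integer root y with |y| ≤ 4.
  x = 0: f_y(0, y) = 14*y - 46; no integer root y with |y| ≤ 4.
  x = 1: f_y(1, y) = 10*y - 28; no integer root y with |y| ≤ 4.
  x = 2: f_y(2, y) = 6*y - 14; no integer root y with |y| ≤ 4.
  x = 3: f_y(3, y) = 2*y - 4; vanishes at y ∈ {2}. (3, 2): f_x = 0, f = 0 — SINGULAR.
  x = 4: f_y(4, y) = 2 - 2*y; vanishes at y ∈ {1}. (4, 1): f_x = -7 ≠ 0.
Only singular point on the grid: (3, 2).
Classify: substitute x = 3 + u, y = 2 + v and expand: f = -3*u**3 - 2*u**2*v - 2*u*v**2 + v**2.
No constant or linear terms (consistent with a singular point). Quadratic part: v**2. Cubic part: -3*u**3 - 2*u**2*v - 2*u*v**2.
The quadratic part v**2 is a perfect square, so there is a single (double) tangent line v = 0, i.e. y = 2. Restricting the cubic part to that line (v = 0) leaves -3*u**3 ≠ 0, so f is not divisible by v and the branch is v² ≈ 3*u**3 to lowest order — this is a cusp.
Classification: cusp.


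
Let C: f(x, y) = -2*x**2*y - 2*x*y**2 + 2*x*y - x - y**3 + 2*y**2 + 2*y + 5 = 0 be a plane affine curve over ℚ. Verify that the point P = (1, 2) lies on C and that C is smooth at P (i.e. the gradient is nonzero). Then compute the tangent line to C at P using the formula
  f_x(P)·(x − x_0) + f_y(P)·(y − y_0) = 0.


Tangent line at P: -13*x - 10*y + 33 = 0.

Step 1: f(1, 2) = 0, so P lies on C.
Step 2: partial derivatives
  f_x(x, y) = -4*x*y - 2*y**2 + 2*y - 1, f_y(x, y) = -2*x**2 - 4*x*y + 2*x - 3*y**2 + 4*y + 2.
  f_x(P) = -13, f_y(P) = -10 (gradient nonzero, so P is smooth).
Step 3: tangent line at P: -13·(x − 1) + -10·(y − 2) = 0.
Expanding: -13*x - 10*y + 33 = 0.


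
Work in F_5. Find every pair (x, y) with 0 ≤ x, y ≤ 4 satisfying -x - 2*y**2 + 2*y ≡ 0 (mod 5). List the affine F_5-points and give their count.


Affine F_5-points: {(0, 0), (0, 1), (1, 2), (1, 4), (3, 3)}; count = 5.

For each of the 25 pairs (x, y) ∈ F_5², evaluate f(x, y) mod 5. Record the zeros.
  x = 0: [0↦0, 1↦0, 2↦1, 3↦3, 4↦1]  zeros at y ∈ {0, 1}
  x = 1: [0↦4, 1↦4, 2↦0, 3↦2, 4↦0]  zeros at y ∈ {2, 4}
  x = 2: [0↦3, 1↦3, 2↦4, 3↦1, 4↦4]  zeros at y ∈ ∅
  x = 3: [0↦2, 1↦2, 2↦3, 3↦0, 4↦3]  zeros at y ∈ {3}
  x = 4: [0↦1, 1↦1, 2↦2, 3↦4, 4↦2]  zeros at y ∈ ∅
Collecting zeros: affine points = {(0, 0), (0, 1), (1, 2), (1, 4), (3, 3)}.
Total count |C(F_5)_aff| = 5.


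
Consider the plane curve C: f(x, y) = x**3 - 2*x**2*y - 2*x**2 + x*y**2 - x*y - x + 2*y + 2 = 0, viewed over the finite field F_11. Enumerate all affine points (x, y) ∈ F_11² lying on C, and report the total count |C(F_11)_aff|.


Affine F_11-points: {(0, 10), (1, 0), (1, 1), (2, 0), (2, 4), (3, 3), (3, 7), (4, 1), (4, 2), (5, 6), (5, 9), (10, 0), (10, 1)}; count = 13.

For each of the 121 pairs (x, y) ∈ F_11², evaluate f(x, y) mod 11. Record the zeros.
  x = 0: [0↦2, 1↦4, 2↦6, 3↦8, 4↦10, 5↦1, 6↦3, 7↦5, 8↦7, 9↦9, 10↦0]  zeros at y ∈ {10}
  x = 1: [0↦0, 1↦0, 2↦2, 3↦6, 4↦1, 5↦9, 6↦8, 7↦9, 8↦1, 9↦6, 10↦2]  zeros at y ∈ {0, 1}
  x = 2: [0↦0, 1↦5, 2↦3, 3↦5, 4↦0, 5↦10, 6↦2, 7↦9, 8↦9, 9↦2, 10↦10]  zeros at y ∈ {0, 4}
  x = 3: [0↦8, 1↦3, 2↦4, 3↦0, 4↦2, 5↦10, 6↦2, 7↦0, 8↦4, 9↦3, 10↦8]  zeros at y ∈ {3, 7}
  x = 4: [0↦8, 1↦0, 2↦0, 3↦8, 4↦2, 5↦4, 6↦3, 7↦10, 8↦3, 9↦4, 10↦2]  zeros at y ∈ {1, 2}
  x = 5: [0↦6, 1↦2, 2↦8, 3↦2, 4↦6, 5↦9, 6↦0, 7↦1, 8↦1, 9↦0, 10↦9]  zeros at y ∈ {6, 9}
  x = 6: [0↦8, 1↦4, 2↦1, 3↦10, 4↦9, 5↦9, 6↦10, 7↦1, 8↦4, 9↦8, 10↦2]  zeros at y ∈ ∅
  x = 7: [0↦9, 1↦1, 2↦7, 3↦5, 4↦6, 5↦10, 6↦6, 7↦5, 8↦7, 9↦1, 10↦9]  zeros at y ∈ ∅
  x = 8: [0↦4, 1↦10, 2↦10, 3↦4, 4↦3, 5↦7, 6↦5, 7↦8, 8↦5, 9↦7, 10↦3]  zeros at y ∈ ∅
  x = 9: [0↦10, 1↦4, 2↦5, 3↦2, 4↦6, 5↦6, 6↦2, 7↦5, 8↦4, 9↦10, 10↦1]  zeros at y ∈ ∅
  x = 10: [0↦0, 1↦0, 2↦9, 3↦5, 4↦10, 5↦2, 6↦3, 7↦2, 8↦10, 9↦5, 10↦9]  zeros at y ∈ {0, 1}
Collecting zeros: affine points = {(0, 10), (1, 0), (1, 1), (2, 0), (2, 4), (3, 3), (3, 7), (4, 1), (4, 2), (5, 6), (5, 9), (10, 0), (10, 1)}.
Total count |C(F_11)_aff| = 13.


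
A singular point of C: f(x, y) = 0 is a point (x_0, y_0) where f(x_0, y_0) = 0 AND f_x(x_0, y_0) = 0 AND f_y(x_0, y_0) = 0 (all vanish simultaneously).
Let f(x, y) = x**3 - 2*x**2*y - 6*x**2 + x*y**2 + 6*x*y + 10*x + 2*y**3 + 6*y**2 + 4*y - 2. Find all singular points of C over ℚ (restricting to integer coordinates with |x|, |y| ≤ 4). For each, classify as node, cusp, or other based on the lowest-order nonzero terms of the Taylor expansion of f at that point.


Singular points: {(1, -1)}; classification: node.

Compute partial derivatives:
  f_x = 3*x**2 - 4*x*y - 12*x + y**2 + 6*y + 10.
  f_y = -2*x**2 + 2*x*y + 6*x + 6*y**2 + 12*y + 4.
Scan x_0 ∈ {−4, ..., 4}. For each x_0, f_y(x_0, y) is a polynomial in y; find its integer roots y ∈ {−4, ..., 4}, then test f_x and f at those candidates.
  x = -4: f_y(-4, y) = 6*y**2 + 4*y - 52; no integer root y with |y| ≤ 4.
  x = -3: f_y(-3, y) = 6*y**2 + 6*y - 32; no integer root y with |y| ≤ 4.
  x = -2: f_y(-2, y) = 6*y**2 + 8*y - 16; no integer root y with |y| ≤ 4.
  x = -1: f_y(-1, y) = 6*y**2 + 10*y - 4; vanishes at y ∈ {-2}. (-1, -2): f_x = 9 ≠ 0.
  x = 0: f_y(0, y) = 6*y**2 + 12*y + 4; no integer root y with |y| ≤ 4.
  x = 1: f_y(1, y) = 6*y**2 + 14*y + 8; vanishes at y ∈ {-1}. (1, -1): f_x = 0, f = 0 — SINGULAR.
  x = 2: f_y(2, y) = 6*y**2 + 16*y + 8; vanishes at y ∈ {-2}. (2, -2): f_x = 6 ≠ 0.
  x = 3: f_y(3, y) = 6*y**2 + 18*y + 4; no integer root y with |y| ≤ 4.
  x = 4: f_y(4, y) = 6*y**2 + 20*y - 4; no integer root y with |y| ≤ 4.
Only singular point on the grid: (1, -1).
Classify: substitute x = 1 + u, y = -1 + v and expand: f = u**3 - 2*u**2*v - u**2 + u*v**2 + 2*v**3 + v**2.
No constant or linear terms (consistent with a singular point). Quadratic part: -u**2 + v**2. Cubic part: u**3 - 2*u**2*v + u*v**2 + 2*v**3.
The quadratic part v**2 - u**2 = (v − u)(v + u) splits into two distinct linear factors, so there are two distinct tangent lines y − -1 = ±(x − 1) — this is a node (ordinary double point).
Classification: node.


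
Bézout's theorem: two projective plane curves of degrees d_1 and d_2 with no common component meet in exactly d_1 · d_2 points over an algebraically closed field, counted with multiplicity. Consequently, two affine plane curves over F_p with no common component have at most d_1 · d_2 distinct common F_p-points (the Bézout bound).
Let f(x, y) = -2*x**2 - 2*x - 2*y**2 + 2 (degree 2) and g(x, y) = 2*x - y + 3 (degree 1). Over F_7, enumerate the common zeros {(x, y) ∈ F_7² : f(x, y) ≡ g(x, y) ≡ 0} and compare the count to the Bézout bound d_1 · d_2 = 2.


Common zeros: {(4, 4), (6, 1)}; count = 2; Bézout bound = 2.

deg(f) = 2, deg(g) = 1, so Bézout bound = 2.
Scan x ∈ F_7. For each x, list the y ∈ F_7 with f(x, y) ≡ 0 and those with g(x, y) ≡ 0 (mod 7); the common zeros in that column are the intersection.
  x = 0: f ≡ 0 at y ∈ {1, 6}; g ≡ 0 at y ∈ {3}; common: ∅.
  x = 1: f ≡ 0 at y ∈ ∅; g ≡ 0 at y ∈ {5}; common: ∅.
  x = 2: f ≡ 0 at y ∈ {3, 4}; g ≡ 0 at y ∈ {0}; common: ∅.
  x = 3: f ≡ 0 at y ∈ ∅; g ≡ 0 at y ∈ {2}; common: ∅.
  x = 4: f ≡ 0 at y ∈ {3, 4}; g ≡ 0 at y ∈ {4}; common: {4}.
  x = 5: f ≡ 0 at y ∈ ∅; g ≡ 0 at y ∈ {6}; common: ∅.
  x = 6: f ≡ 0 at y ∈ {1, 6}; g ≡ 0 at y ∈ {1}; common: {1}.
Collecting: common zeros = {(4, 4), (6, 1)}, so the count is 2.
Comparison with the Bézout bound: 2 ≤ 2 = deg(f)·deg(g), as expected for curves with no common component (the bound is attained).


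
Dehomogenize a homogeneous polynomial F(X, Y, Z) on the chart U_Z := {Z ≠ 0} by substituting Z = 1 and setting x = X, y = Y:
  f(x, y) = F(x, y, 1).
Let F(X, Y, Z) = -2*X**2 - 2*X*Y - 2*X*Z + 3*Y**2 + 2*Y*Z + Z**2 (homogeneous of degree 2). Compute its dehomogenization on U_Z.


f(x, y) = -2*x**2 - 2*x*y - 2*x + 3*y**2 + 2*y + 1

On U_Z we set Z = 1. Each monomial c·X^i·Y^j·Z^k in F becomes c·x^i·y^j·1^k = c·x^i·y^j.
Substituting Z = 1: F(X, Y, 1) = -2*x**2 - 2*x*y - 2*x + 3*y**2 + 2*y + 1.
Note: deg(f) ≤ deg(F) = 2; strict inequality happens when F is divisible by Z (lost terms).


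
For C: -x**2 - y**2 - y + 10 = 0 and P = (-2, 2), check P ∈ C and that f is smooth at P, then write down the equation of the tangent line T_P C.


Tangent line at P: 4*x - 5*y + 18 = 0.

Step 1: f(-2, 2) = 0, so P lies on C.
Step 2: partial derivatives
  f_x(x, y) = -2*x, f_y(x, y) = -2*y - 1.
  f_x(P) = 4, f_y(P) = -5 (gradient nonzero, so P is smooth).
Step 3: tangent line at P: 4·(x − -2) + -5·(y − 2) = 0.
Expanding: 4*x - 5*y + 18 = 0.


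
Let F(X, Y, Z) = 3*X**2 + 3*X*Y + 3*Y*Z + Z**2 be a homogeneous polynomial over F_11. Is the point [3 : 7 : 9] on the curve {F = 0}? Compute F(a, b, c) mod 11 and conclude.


F(3,7,9) ≡ 8 (mod 11); P is NOT on the curve.

Evaluate F(3, 7, 9) term-by-term (mod 11).
  3*X**2 ↦ 3·9·1·1 = 27
  3*X*Y ↦ 3·3·7·1 = 63
  3*Y*Z ↦ 3·1·7·9 = 189
  Z**2 ↦ 1·1·1·81 = 81
Sum: F(3, 7, 9) = (27) + (63) + (189) + (81) = 360.
Reducing mod 11: 360 ≡ 8 (mod 11).
Since F(a, b, c) ≡ 8 ≠ 0 (mod 11), P does NOT lie on the curve.


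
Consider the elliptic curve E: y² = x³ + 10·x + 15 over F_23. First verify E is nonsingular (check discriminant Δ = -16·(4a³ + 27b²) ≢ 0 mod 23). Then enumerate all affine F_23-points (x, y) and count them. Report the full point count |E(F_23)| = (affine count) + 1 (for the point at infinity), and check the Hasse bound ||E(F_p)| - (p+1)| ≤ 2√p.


Affine points = {(1, 7), (1, 16), (3, 7), (3, 16), (4, 2), (4, 21), (5, 11), (5, 12), (8, 3), (8, 20), (9, 11), (9, 12), (12, 0), (14, 1), (14, 22), (16, 4), (16, 19), (18, 1), (18, 22), (19, 7), (19, 16), (20, 2), (20, 21), (22, 2), (22, 21)}; affine count = 25; |E(F_23)| = 26.

Discriminant check: Δ ∝ 4a³ + 27b² = 4·10³ + 27·15² = 4·1000 + 27·225 ≡ 1 (mod 23). Nonzero ⇒ E is nonsingular.
For each x ∈ F_23, compute rhs = x³ + 10·x + 15 mod 23, then count y ∈ F_23 with y² ≡ rhs.
  x = 0: rhs = 15, matching y values: none (0 points).
  x = 1: rhs = 3, matching y values: 7, 16 (2 points).
  x = 2: rhs = 20, matching y values: none (0 points).
  x = 3: rhs = 3, matching y values: 7, 16 (2 points).
  x = 4: rhs = 4, matching y values: 2, 21 (2 points).
  x = 5: rhs = 6, matching y values: 11, 12 (2 points).
  x = 6: rhs = 15, matching y values: none (0 points).
  x = 7: rhs = 14, matching y values: none (0 points).
  x = 8: rhs = 9, matching y values: 3, 20 (2 points).
  x = 9: rhs = 6, matching y values: 11, 12 (2 points).
  x = 10: rhs = 11, matching y values: none (0 points).
  x = 11: rhs = 7, matching y values: none (0 points).
  x = 12: rhs = 0, matching y values: 0 (1 points).
  x = 13: rhs = 19, matching y values: none (0 points).
  x = 14: rhs = 1, matching y values: 1, 22 (2 points).
  x = 15: rhs = 21, matching y values: none (0 points).
  x = 16: rhs = 16, matching y values: 4, 19 (2 points).
  x = 17: rhs = 15, matching y values: none (0 points).
  x = 18: rhs = 1, matching y values: 1, 22 (2 points).
  x = 19: rhs = 3, matching y values: 7, 16 (2 points).
  x = 20: rhs = 4, matching y values: 2, 21 (2 points).
  x = 21: rhs = 10, matching y values: none (0 points).
  x = 22: rhs = 4, matching y values: 2, 21 (2 points).
Total affine count: 25.
Full point count |E(F_23)| = 25 + 1 = 26.
Hasse bound: |26 − (23+1)| = |2| = 2 ≤ 2√23 ≈ 9.5917 ✓.


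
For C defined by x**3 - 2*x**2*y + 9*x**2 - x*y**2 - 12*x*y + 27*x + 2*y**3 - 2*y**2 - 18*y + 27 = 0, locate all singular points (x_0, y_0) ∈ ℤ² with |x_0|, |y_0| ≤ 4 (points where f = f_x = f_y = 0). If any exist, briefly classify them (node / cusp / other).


Singular points: {(-3, 0)}; classification: cusp.

Compute partial derivatives:
  f_x = 3*x**2 - 4*x*y + 18*x - y**2 - 12*y + 27.
  f_y = -2*x**2 - 2*x*y - 12*x + 6*y**2 - 4*y - 18.
Scan x_0 ∈ {−4, ..., 4}. For each x_0, f_y(x_0, y) is a polynomial in y; find its integer roots y ∈ {−4, ..., 4}, then test f_x and f at those candidates.
  x = -4: f_y(-4, y) = 6*y**2 + 4*y - 2; vanishes at y ∈ {-1}. (-4, -1): f_x = -2 ≠ 0.
  x = -3: f_y(-3, y) = 6*y**2 + 2*y; vanishes at y ∈ {0}. (-3, 0): f_x = 0, f = 0 — SINGULAR.
  x = -2: f_y(-2, y) = 6*y**2 - 2; no integer root y with |y| ≤ 4.
  x = -1: f_y(-1, y) = 6*y**2 - 2*y - 8; vanishes at y ∈ {-1}. (-1, -1): f_x = 19 ≠ 0.
  x = 0: f_y(0, y) = 6*y**2 - 4*y - 18; no integer root y with |y| ≤ 4.
  x = 1: f_y(1, y) = 6*y**2 - 6*y - 32; no integer root y with |y| ≤ 4.
  x = 2: f_y(2, y) = 6*y**2 - 8*y - 50; no integer root y with |y| ≤ 4.
  x = 3: f_y(3, y) = 6*y**2 - 10*y - 72; no integer root y with |y| ≤ 4.
  x = 4: f_y(4, y) = 6*y**2 - 12*y - 98; no integer root y with |y| ≤ 4.
Only singular point on the grid: (-3, 0).
Classify: substitute x = -3 + u, y = 0 + v and expand: f = u**3 - 2*u**2*v - u*v**2 + 2*v**3 + v**2.
No constant or linear terms (consistent with a singular point). Quadratic part: v**2. Cubic part: u**3 - 2*u**2*v - u*v**2 + 2*v**3.
The quadratic part v**2 is a perfect square, so there is a single (double) tangent line v = 0, i.e. y = 0. Restricting the cubic part to that line (v = 0) leaves u**3 ≠ 0, so f is not divisible by v and the branch is v² ≈ -u**3 to lowest order — this is a cusp.
Classification: cusp.


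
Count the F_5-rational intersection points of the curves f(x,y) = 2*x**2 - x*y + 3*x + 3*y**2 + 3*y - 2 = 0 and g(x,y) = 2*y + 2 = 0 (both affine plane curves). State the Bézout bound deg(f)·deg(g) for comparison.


Common zeros: ∅; count = 0; Bézout bound = 2.

deg(f) = 2, deg(g) = 1, so Bézout bound = 2.
Scan x ∈ F_5. For each x, list the y ∈ F_5 with f(x, y) ≡ 0 and those with g(x, y) ≡ 0 (mod 5); the common zeros in that column are the intersection.
  x = 0: f ≡ 0 at y ∈ ∅; g ≡ 0 at y ∈ {4}; common: ∅.
  x = 1: f ≡ 0 at y ∈ ∅; g ≡ 0 at y ∈ {4}; common: ∅.
  x = 2: f ≡ 0 at y ∈ ∅; g ≡ 0 at y ∈ {4}; common: ∅.
  x = 3: f ≡ 0 at y ∈ {0}; g ≡ 0 at y ∈ {4}; common: ∅.
  x = 4: f ≡ 0 at y ∈ ∅; g ≡ 0 at y ∈ {4}; common: ∅.
Collecting: common zeros = ∅, so the count is 0.
Comparison with the Bézout bound: 0 ≤ 2 = deg(f)·deg(g), as expected for curves with no common component (the affine F_5-count falls short of the bound because intersections may lie at infinity, over extension fields, or carry multiplicity).


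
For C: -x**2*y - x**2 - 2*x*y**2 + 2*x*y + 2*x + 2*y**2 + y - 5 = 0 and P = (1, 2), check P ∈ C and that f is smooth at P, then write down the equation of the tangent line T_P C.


Tangent line at P: -8*x + 2*y + 4 = 0.

Step 1: f(1, 2) = 0, so P lies on C.
Step 2: partial derivatives
  f_x(x, y) = -2*x*y - 2*x - 2*y**2 + 2*y + 2, f_y(x, y) = -x**2 - 4*x*y + 2*x + 4*y + 1.
  f_x(P) = -8, f_y(P) = 2 (gradient nonzero, so P is smooth).
Step 3: tangent line at P: -8·(x − 1) + 2·(y − 2) = 0.
Expanding: -8*x + 2*y + 4 = 0.


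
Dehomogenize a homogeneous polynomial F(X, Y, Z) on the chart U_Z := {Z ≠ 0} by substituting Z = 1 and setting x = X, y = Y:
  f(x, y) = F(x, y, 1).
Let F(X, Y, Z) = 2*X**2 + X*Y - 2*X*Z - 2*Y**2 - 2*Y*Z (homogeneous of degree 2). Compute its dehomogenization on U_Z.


f(x, y) = 2*x**2 + x*y - 2*x - 2*y**2 - 2*y

On U_Z we set Z = 1. Each monomial c·X^i·Y^j·Z^k in F becomes c·x^i·y^j·1^k = c·x^i·y^j.
Substituting Z = 1: F(X, Y, 1) = 2*x**2 + x*y - 2*x - 2*y**2 - 2*y.
Note: deg(f) ≤ deg(F) = 2; strict inequality happens when F is divisible by Z (lost terms).


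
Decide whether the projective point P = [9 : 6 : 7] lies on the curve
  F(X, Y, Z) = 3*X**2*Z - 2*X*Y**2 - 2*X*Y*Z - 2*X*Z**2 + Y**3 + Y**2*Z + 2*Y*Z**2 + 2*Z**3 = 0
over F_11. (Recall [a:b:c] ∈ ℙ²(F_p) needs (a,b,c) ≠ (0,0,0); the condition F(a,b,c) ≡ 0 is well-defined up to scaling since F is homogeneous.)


F(9,6,7) ≡ 2 (mod 11); P is NOT on the curve.

Evaluate F(9, 6, 7) term-by-term (mod 11).
  3*X**2*Z ↦ 3·81·1·7 = 1701
  -2*X*Y**2 ↦ -2·9·36·1 = -648
  -2*X*Y*Z ↦ -2·9·6·7 = -756
  -2*X*Z**2 ↦ -2·9·1·49 = -882
  Y**3 ↦ 1·1·216·1 = 216
  Y**2*Z ↦ 1·1·36·7 = 252
  2*Y*Z**2 ↦ 2·1·6·49 = 588
  2*Z**3 ↦ 2·1·1·343 = 686
Sum: F(9, 6, 7) = (1701) + (-648) + (-756) + (-882) + (216) + (252) + (588) + (686) = 1157.
Reducing mod 11: 1157 ≡ 2 (mod 11).
Since F(a, b, c) ≡ 2 ≠ 0 (mod 11), P does NOT lie on the curve.


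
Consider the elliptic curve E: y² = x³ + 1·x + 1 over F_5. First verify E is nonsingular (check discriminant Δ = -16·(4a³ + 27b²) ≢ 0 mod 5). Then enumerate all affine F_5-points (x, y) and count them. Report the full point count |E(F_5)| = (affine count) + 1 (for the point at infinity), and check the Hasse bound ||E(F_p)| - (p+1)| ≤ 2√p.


Affine points = {(0, 1), (0, 4), (2, 1), (2, 4), (3, 1), (3, 4), (4, 2), (4, 3)}; affine count = 8; |E(F_5)| = 9.

Discriminant check: Δ ∝ 4a³ + 27b² = 4·1³ + 27·1² = 4·1 + 27·1 ≡ 1 (mod 5). Nonzero ⇒ E is nonsingular.
For each x ∈ F_5, compute rhs = x³ + 1·x + 1 mod 5, then count y ∈ F_5 with y² ≡ rhs.
  x = 0: rhs = 1, matching y values: 1, 4 (2 points).
  x = 1: rhs = 3, matching y values: none (0 points).
  x = 2: rhs = 1, matching y values: 1, 4 (2 points).
  x = 3: rhs = 1, matching y values: 1, 4 (2 points).
  x = 4: rhs = 4, matching y values: 2, 3 (2 points).
Total affine count: 8.
Full point count |E(F_5)| = 8 + 1 = 9.
Hasse bound: |9 − (5+1)| = |3| = 3 ≤ 2√5 ≈ 4.4721 ✓.


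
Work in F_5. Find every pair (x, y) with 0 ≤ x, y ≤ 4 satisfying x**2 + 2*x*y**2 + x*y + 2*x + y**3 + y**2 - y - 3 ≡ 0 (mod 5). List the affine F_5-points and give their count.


Affine F_5-points: {(0, 3), (1, 0), (1, 2), (2, 0), (2, 2), (2, 3)}; count = 6.

For each of the 25 pairs (x, y) ∈ F_5², evaluate f(x, y) mod 5. Record the zeros.
  x = 0: [0↦2, 1↦3, 2↦2, 3↦0, 4↦3]  zeros at y ∈ {3}
  x = 1: [0↦0, 1↦4, 2↦0, 3↦4, 4↦2]  zeros at y ∈ {0, 2}
  x = 2: [0↦0, 1↦2, 2↦0, 3↦0, 4↦3]  zeros at y ∈ {0, 2, 3}
  x = 3: [0↦2, 1↦2, 2↦2, 3↦3, 4↦1]  zeros at y ∈ ∅
  x = 4: [0↦1, 1↦4, 2↦1, 3↦3, 4↦1]  zeros at y ∈ ∅
Collecting zeros: affine points = {(0, 3), (1, 0), (1, 2), (2, 0), (2, 2), (2, 3)}.
Total count |C(F_5)_aff| = 6.


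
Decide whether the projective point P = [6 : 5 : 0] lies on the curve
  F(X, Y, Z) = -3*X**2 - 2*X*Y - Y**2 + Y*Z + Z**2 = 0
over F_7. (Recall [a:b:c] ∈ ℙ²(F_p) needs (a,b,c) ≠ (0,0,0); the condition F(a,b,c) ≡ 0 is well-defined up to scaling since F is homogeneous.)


F(6,5,0) ≡ 3 (mod 7); P is NOT on the curve.

Evaluate F(6, 5, 0) term-by-term (mod 7).
  -3*X**2 ↦ -3·36·1·1 = -108
  -2*X*Y ↦ -2·6·5·1 = -60
  -Y**2 ↦ -1·1·25·1 = -25
  Y*Z ↦ 1·1·5·0 = 0
  Z**2 ↦ 1·1·1·0 = 0
Sum: F(6, 5, 0) = (-108) + (-60) + (-25) + (0) + (0) = -193.
Reducing mod 7: -193 ≡ 3 (mod 7).
Since F(a, b, c) ≡ 3 ≠ 0 (mod 7), P does NOT lie on the curve.


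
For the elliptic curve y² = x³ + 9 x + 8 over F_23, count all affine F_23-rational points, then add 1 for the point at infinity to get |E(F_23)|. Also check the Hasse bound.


Affine points = {(0, 10), (0, 13), (1, 8), (1, 15), (3, 4), (3, 19), (4, 4), (4, 19), (6, 5), (6, 18), (7, 0), (9, 6), (9, 17), (11, 9), (11, 14), (12, 2), (12, 21), (14, 7), (14, 16), (16, 4), (16, 19), (19, 0), (20, 0)}; affine count = 23; |E(F_23)| = 24.

Discriminant check: Δ ∝ 4a³ + 27b² = 4·9³ + 27·8² = 4·729 + 27·64 ≡ 21 (mod 23). Nonzero ⇒ E is nonsingular.
For each x ∈ F_23, compute rhs = x³ + 9·x + 8 mod 23, then count y ∈ F_23 with y² ≡ rhs.
  x = 0: rhs = 8, matching y values: 10, 13 (2 points).
  x = 1: rhs = 18, matching y values: 8, 15 (2 points).
  x = 2: rhs = 11, matching y values: none (0 points).
  x = 3: rhs = 16, matching y values: 4, 19 (2 points).
  x = 4: rhs = 16, matching y values: 4, 19 (2 points).
  x = 5: rhs = 17, matching y values: none (0 points).
  x = 6: rhs = 2, matching y values: 5, 18 (2 points).
  x = 7: rhs = 0, matching y values: 0 (1 points).
  x = 8: rhs = 17, matching y values: none (0 points).
  x = 9: rhs = 13, matching y values: 6, 17 (2 points).
  x = 10: rhs = 17, matching y values: none (0 points).
  x = 11: rhs = 12, matching y values: 9, 14 (2 points).
  x = 12: rhs = 4, matching y values: 2, 21 (2 points).
  x = 13: rhs = 22, matching y values: none (0 points).
  x = 14: rhs = 3, matching y values: 7, 16 (2 points).
  x = 15: rhs = 22, matching y values: none (0 points).
  x = 16: rhs = 16, matching y values: 4, 19 (2 points).
  x = 17: rhs = 14, matching y values: none (0 points).
  x = 18: rhs = 22, matching y values: none (0 points).
  x = 19: rhs = 0, matching y values: 0 (1 points).
  x = 20: rhs = 0, matching y values: 0 (1 points).
  x = 21: rhs = 5, matching y values: none (0 points).
  x = 22: rhs = 21, matching y values: none (0 points).
Total affine count: 23.
Full point count |E(F_23)| = 23 + 1 = 24.
Hasse bound: |24 − (23+1)| = |0| = 0 ≤ 2√23 ≈ 9.5917 ✓.


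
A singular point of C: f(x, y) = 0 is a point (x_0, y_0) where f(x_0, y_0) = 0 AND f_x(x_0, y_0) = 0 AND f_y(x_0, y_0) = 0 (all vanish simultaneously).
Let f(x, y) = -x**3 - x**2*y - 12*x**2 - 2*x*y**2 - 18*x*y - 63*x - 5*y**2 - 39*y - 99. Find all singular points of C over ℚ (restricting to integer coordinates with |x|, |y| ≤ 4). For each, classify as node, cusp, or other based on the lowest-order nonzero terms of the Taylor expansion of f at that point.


Singular points: {(-3, -3)}; classification: cusp.

Compute partial derivatives:
  f_x = -3*x**2 - 2*x*y - 24*x - 2*y**2 - 18*y - 63.
  f_y = -x**2 - 4*x*y - 18*x - 10*y - 39.
Scan x_0 ∈ {−4, ..., 4}. For each x_0, f_y(x_0, y) is a polynomial in y; find its integer roots y ∈ {−4, ..., 4}, then test f_x and f at those candidates.
  x = -4: f_y(-4, y) = 6*y + 17; no integer root y with |y| ≤ 4.
  x = -3: f_y(-3, y) = 2*y + 6; vanishes at y ∈ {-3}. (-3, -3): f_x = 0, f = 0 — SINGULAR.
  x = -2: f_y(-2, y) = -2*y - 7; no integer root y with |y| ≤ 4.
  x = -1: f_y(-1, y) = -6*y - 22; no integer root y with |y| ≤ 4.
  x = 0: f_y(0, y) = -10*y - 39; no integer root y with |y| ≤ 4.
  x = 1: f_y(1, y) = -14*y - 58; no integer root y with |y| ≤ 4.
  x = 2: f_y(2, y) = -18*y - 79; no integer root y with |y| ≤ 4.
  x = 3: f_y(3, y) = -22*y - 102; no integer root y with |y| ≤ 4.
  x = 4: f_y(4, y) = -26*y - 127; no integer root y with |y| ≤ 4.
Only singular point on the grid: (-3, -3).
Classify: substitute x = -3 + u, y = -3 + v and expand: f = -u**3 - u**2*v - 2*u*v**2 + v**2.
No constant or linear terms (consistent with a singular point). Quadratic part: v**2. Cubic part: -u**3 - u**2*v - 2*u*v**2.
The quadratic part v**2 is a perfect square, so there is a single (double) tangent line v = 0, i.e. y = -3. Restricting the cubic part to that line (v = 0) leaves -u**3 ≠ 0, so f is not divisible by v and the branch is v² ≈ u**3 to lowest order — this is a cusp.
Classification: cusp.


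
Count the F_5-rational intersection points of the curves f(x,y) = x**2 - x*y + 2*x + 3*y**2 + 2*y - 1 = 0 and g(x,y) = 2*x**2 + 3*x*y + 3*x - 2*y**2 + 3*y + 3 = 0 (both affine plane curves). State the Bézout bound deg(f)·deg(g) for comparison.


Common zeros: ∅; count = 0; Bézout bound = 4.

deg(f) = 2, deg(g) = 2, so Bézout bound = 4.
Scan x ∈ F_5. For each x, list the y ∈ F_5 with f(x, y) ≡ 0 and those with g(x, y) ≡ 0 (mod 5); the common zeros in that column are the intersection.
  x = 0: f ≡ 0 at y ∈ {2, 4}; g ≡ 0 at y ∈ ∅; common: ∅.
  x = 1: f ≡ 0 at y ∈ ∅; g ≡ 0 at y ∈ {4}; common: ∅.
  x = 2: f ≡ 0 at y ∈ {1, 4}; g ≡ 0 at y ∈ ∅; common: ∅.
  x = 3: f ≡ 0 at y ∈ ∅; g ≡ 0 at y ∈ {0, 1}; common: ∅.
  x = 4: f ≡ 0 at y ∈ ∅; g ≡ 0 at y ∈ {1, 4}; common: ∅.
Collecting: common zeros = ∅, so the count is 0.
Comparison with the Bézout bound: 0 ≤ 4 = deg(f)·deg(g), as expected for curves with no common component (the affine F_5-count falls short of the bound because intersections may lie at infinity, over extension fields, or carry multiplicity).


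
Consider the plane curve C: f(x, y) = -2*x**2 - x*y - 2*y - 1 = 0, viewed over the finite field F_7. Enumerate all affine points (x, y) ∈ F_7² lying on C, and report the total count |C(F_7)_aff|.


Affine F_7-points: {(0, 3), (1, 6), (2, 3), (3, 6), (4, 5), (6, 4)}; count = 6.

For each of the 49 pairs (x, y) ∈ F_7², evaluate f(x, y) mod 7. Record the zeros.
  x = 0: [0↦6, 1↦4, 2↦2, 3↦0, 4↦5, 5↦3, 6↦1]  zeros at y ∈ {3}
  x = 1: [0↦4, 1↦1, 2↦5, 3↦2, 4↦6, 5↦3, 6↦0]  zeros at y ∈ {6}
  x = 2: [0↦5, 1↦1, 2↦4, 3↦0, 4↦3, 5↦6, 6↦2]  zeros at y ∈ {3}
  x = 3: [0↦2, 1↦4, 2↦6, 3↦1, 4↦3, 5↦5, 6↦0]  zeros at y ∈ {6}
  x = 4: [0↦2, 1↦3, 2↦4, 3↦5, 4↦6, 5↦0, 6↦1]  zeros at y ∈ {5}
  x = 5: [0↦5, 1↦5, 2↦5, 3↦5, 4↦5, 5↦5, 6↦5]  zeros at y ∈ ∅
  x = 6: [0↦4, 1↦3, 2↦2, 3↦1, 4↦0, 5↦6, 6↦5]  zeros at y ∈ {4}
Collecting zeros: affine points = {(0, 3), (1, 6), (2, 3), (3, 6), (4, 5), (6, 4)}.
Total count |C(F_7)_aff| = 6.


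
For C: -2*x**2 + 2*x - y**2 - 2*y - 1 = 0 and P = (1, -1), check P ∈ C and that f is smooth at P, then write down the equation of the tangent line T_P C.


Tangent line at P: 2 - 2*x = 0.

Step 1: f(1, -1) = 0, so P lies on C.
Step 2: partial derivatives
  f_x(x, y) = 2 - 4*x, f_y(x, y) = -2*y - 2.
  f_x(P) = -2, f_y(P) = 0 (gradient nonzero, so P is smooth).
Step 3: tangent line at P: -2·(x − 1) + 0·(y − -1) = 0.
Expanding: 2 - 2*x = 0.


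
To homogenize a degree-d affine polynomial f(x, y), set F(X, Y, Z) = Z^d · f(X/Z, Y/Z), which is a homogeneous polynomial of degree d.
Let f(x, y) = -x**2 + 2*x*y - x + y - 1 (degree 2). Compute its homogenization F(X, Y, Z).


F(X, Y, Z) = -X**2 + 2*X*Y - X*Z + Y*Z - Z**2

deg(f) = 2.
Substitute x = X/Z, y = Y/Z into f, then multiply by Z^2.
  monomial -1·x^2·y^0 ↦ -1·X^2·Y^0·Z^0.
  monomial 2·x^1·y^1 ↦ 2·X^1·Y^1·Z^0.
  monomial -1·x^1·y^0 ↦ -1·X^1·Y^0·Z^1.
  monomial 1·x^0·y^1 ↦ 1·X^0·Y^1·Z^1.
  monomial -1·x^0·y^0 ↦ -1·X^0·Y^0·Z^2.
Collecting: F(X, Y, Z) = -X**2 + 2*X*Y - X*Z + Y*Z - Z**2.


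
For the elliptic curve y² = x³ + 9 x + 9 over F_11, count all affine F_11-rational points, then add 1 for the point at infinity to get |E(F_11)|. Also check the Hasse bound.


Affine points = {(0, 3), (0, 8), (5, 5), (5, 6), (6, 2), (6, 9), (9, 4), (9, 7)}; affine count = 8; |E(F_11)| = 9.

Discriminant check: Δ ∝ 4a³ + 27b² = 4·9³ + 27·9² = 4·729 + 27·81 ≡ 10 (mod 11). Nonzero ⇒ E is nonsingular.
For each x ∈ F_11, compute rhs = x³ + 9·x + 9 mod 11, then count y ∈ F_11 with y² ≡ rhs.
  x = 0: rhs = 9, matching y values: 3, 8 (2 points).
  x = 1: rhs = 8, matching y values: none (0 points).
  x = 2: rhs = 2, matching y values: none (0 points).
  x = 3: rhs = 8, matching y values: none (0 points).
  x = 4: rhs = 10, matching y values: none (0 points).
  x = 5: rhs = 3, matching y values: 5, 6 (2 points).
  x = 6: rhs = 4, matching y values: 2, 9 (2 points).
  x = 7: rhs = 8, matching y values: none (0 points).
  x = 8: rhs = 10, matching y values: none (0 points).
  x = 9: rhs = 5, matching y values: 4, 7 (2 points).
  x = 10: rhs = 10, matching y values: none (0 points).
Total affine count: 8.
Full point count |E(F_11)| = 8 + 1 = 9.
Hasse bound: |9 − (11+1)| = |-3| = 3 ≤ 2√11 ≈ 6.6332 ✓.


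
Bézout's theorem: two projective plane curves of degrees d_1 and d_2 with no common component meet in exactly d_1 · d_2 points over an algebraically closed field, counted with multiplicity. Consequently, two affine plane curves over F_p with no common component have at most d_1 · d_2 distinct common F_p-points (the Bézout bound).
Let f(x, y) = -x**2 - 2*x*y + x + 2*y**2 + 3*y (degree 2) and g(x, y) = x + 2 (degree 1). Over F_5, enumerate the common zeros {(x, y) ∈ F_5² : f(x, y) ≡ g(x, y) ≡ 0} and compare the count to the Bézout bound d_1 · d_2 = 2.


Common zeros: ∅; count = 0; Bézout bound = 2.

deg(f) = 2, deg(g) = 1, so Bézout bound = 2.
Scan x ∈ F_5. For each x, list the y ∈ F_5 with f(x, y) ≡ 0 and those with g(x, y) ≡ 0 (mod 5); the common zeros in that column are the intersection.
  x = 0: f ≡ 0 at y ∈ {0, 1}; g ≡ 0 at y ∈ ∅; common: ∅.
  x = 1: f ≡ 0 at y ∈ {0, 2}; g ≡ 0 at y ∈ ∅; common: ∅.
  x = 2: f ≡ 0 at y ∈ ∅; g ≡ 0 at y ∈ ∅; common: ∅.
  x = 3: f ≡ 0 at y ∈ ∅; g ≡ 0 at y ∈ {0, 1, 2, 3, 4}; common: ∅.
  x = 4: f ≡ 0 at y ∈ {1, 4}; g ≡ 0 at y ∈ ∅; common: ∅.
Collecting: common zeros = ∅, so the count is 0.
Comparison with the Bézout bound: 0 ≤ 2 = deg(f)·deg(g), as expected for curves with no common component (the affine F_5-count falls short of the bound because intersections may lie at infinity, over extension fields, or carry multiplicity).


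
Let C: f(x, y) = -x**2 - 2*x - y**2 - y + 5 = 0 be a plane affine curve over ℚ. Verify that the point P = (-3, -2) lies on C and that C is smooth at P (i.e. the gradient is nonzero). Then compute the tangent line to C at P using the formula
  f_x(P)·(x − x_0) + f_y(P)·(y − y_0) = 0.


Tangent line at P: 4*x + 3*y + 18 = 0.

Step 1: f(-3, -2) = 0, so P lies on C.
Step 2: partial derivatives
  f_x(x, y) = -2*x - 2, f_y(x, y) = -2*y - 1.
  f_x(P) = 4, f_y(P) = 3 (gradient nonzero, so P is smooth).
Step 3: tangent line at P: 4·(x − -3) + 3·(y − -2) = 0.
Expanding: 4*x + 3*y + 18 = 0.


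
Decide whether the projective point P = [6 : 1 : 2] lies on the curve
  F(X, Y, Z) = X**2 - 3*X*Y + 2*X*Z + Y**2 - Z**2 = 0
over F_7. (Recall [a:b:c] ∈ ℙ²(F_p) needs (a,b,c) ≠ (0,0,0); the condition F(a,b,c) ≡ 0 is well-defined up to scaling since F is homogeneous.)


F(6,1,2) ≡ 4 (mod 7); P is NOT on the curve.

Evaluate F(6, 1, 2) term-by-term (mod 7).
  X**2 ↦ 1·36·1·1 = 36
  -3*X*Y ↦ -3·6·1·1 = -18
  2*X*Z ↦ 2·6·1·2 = 24
  Y**2 ↦ 1·1·1·1 = 1
  -Z**2 ↦ -1·1·1·4 = -4
Sum: F(6, 1, 2) = (36) + (-18) + (24) + (1) + (-4) = 39.
Reducing mod 7: 39 ≡ 4 (mod 7).
Since F(a, b, c) ≡ 4 ≠ 0 (mod 7), P does NOT lie on the curve.


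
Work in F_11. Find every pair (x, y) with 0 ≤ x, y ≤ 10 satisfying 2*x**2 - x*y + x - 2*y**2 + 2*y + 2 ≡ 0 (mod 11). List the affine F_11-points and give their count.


Affine F_11-points: {(0, 4), (0, 8), (3, 6), (3, 10), (4, 5), (5, 6), (5, 9), (7, 4), (7, 10), (9, 5), (9, 8), (10, 9)}; count = 12.

For each of the 121 pairs (x, y) ∈ F_11², evaluate f(x, y) mod 11. Record the zeros.
  x = 0: [0↦2, 1↦2, 2↦9, 3↦1, 4↦0, 5↦6, 6↦8, 7↦6, 8↦0, 9↦1, 10↦9]  zeros at y ∈ {4, 8}
  x = 1: [0↦5, 1↦4, 2↦10, 3↦1, 4↦10, 5↦4, 6↦5, 7↦2, 8↦6, 9↦6, 10↦2]  zeros at y ∈ ∅
  x = 2: [0↦1, 1↦10, 2↦4, 3↦5, 4↦2, 5↦6, 6↦6, 7↦2, 8↦5, 9↦4, 10↦10]  zeros at y ∈ ∅
  x = 3: [0↦1, 1↦9, 2↦2, 3↦2, 4↦9, 5↦1, 6↦0, 7↦6, 8↦8, 9↦6, 10↦0]  zeros at y ∈ {6, 10}
  x = 4: [0↦5, 1↦1, 2↦4, 3↦3, 4↦9, 5↦0, 6↦9, 7↦3, 8↦4, 9↦1, 10↦5]  zeros at y ∈ {5}
  x = 5: [0↦2, 1↦8, 2↦10, 3↦8, 4↦2, 5↦3, 6↦0, 7↦4, 8↦4, 9↦0, 10↦3]  zeros at y ∈ {6, 9}
  x = 6: [0↦3, 1↦8, 2↦9, 3↦6, 4↦10, 5↦10, 6↦6, 7↦9, 8↦8, 9↦3, 10↦5]  zeros at y ∈ ∅
  x = 7: [0↦8, 1↦1, 2↦1, 3↦8, 4↦0, 5↦10, 6↦5, 7↦7, 8↦5, 9↦10, 10↦0]  zeros at y ∈ {4, 10}
  x = 8: [0↦6, 1↦9, 2↦8, 3↦3, 4↦5, 5↦3, 6↦8, 7↦9, 8↦6, 9↦10, 10↦10]  zeros at y ∈ ∅
  x = 9: [0↦8, 1↦10, 2↦8, 3↦2, 4↦3, 5↦0, 6↦4, 7↦4, 8↦0, 9↦3, 10↦2]  zeros at y ∈ {5, 8}
  x = 10: [0↦3, 1↦4, 2↦1, 3↦5, 4↦5, 5↦1, 6↦4, 7↦3, 8↦9, 9↦0, 10↦9]  zeros at y ∈ {9}
Collecting zeros: affine points = {(0, 4), (0, 8), (3, 6), (3, 10), (4, 5), (5, 6), (5, 9), (7, 4), (7, 10), (9, 5), (9, 8), (10, 9)}.
Total count |C(F_11)_aff| = 12.


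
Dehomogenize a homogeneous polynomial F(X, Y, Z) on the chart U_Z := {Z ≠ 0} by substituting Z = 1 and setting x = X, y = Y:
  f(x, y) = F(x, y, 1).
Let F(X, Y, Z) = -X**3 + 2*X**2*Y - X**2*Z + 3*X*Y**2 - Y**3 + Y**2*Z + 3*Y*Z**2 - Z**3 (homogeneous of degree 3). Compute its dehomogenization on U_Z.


f(x, y) = -x**3 + 2*x**2*y - x**2 + 3*x*y**2 - y**3 + y**2 + 3*y - 1

On U_Z we set Z = 1. Each monomial c·X^i·Y^j·Z^k in F becomes c·x^i·y^j·1^k = c·x^i·y^j.
Substituting Z = 1: F(X, Y, 1) = -x**3 + 2*x**2*y - x**2 + 3*x*y**2 - y**3 + y**2 + 3*y - 1.
Note: deg(f) ≤ deg(F) = 3; strict inequality happens when F is divisible by Z (lost terms).


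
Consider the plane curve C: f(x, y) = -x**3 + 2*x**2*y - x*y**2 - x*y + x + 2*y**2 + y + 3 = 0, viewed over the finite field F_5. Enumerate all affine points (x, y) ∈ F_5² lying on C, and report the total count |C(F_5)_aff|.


Affine F_5-points: {(2, 4), (4, 1)}; count = 2.

For each of the 25 pairs (x, y) ∈ F_5², evaluate f(x, y) mod 5. Record the zeros.
  x = 0: [0↦3, 1↦1, 2↦3, 3↦4, 4↦4]  zeros at y ∈ ∅
  x = 1: [0↦3, 1↦1, 2↦1, 3↦3, 4↦2]  zeros at y ∈ ∅
  x = 2: [0↦2, 1↦4, 2↦1, 3↦3, 4↦0]  zeros at y ∈ {4}
  x = 3: [0↦4, 1↦4, 2↦2, 3↦3, 4↦2]  zeros at y ∈ ∅
  x = 4: [0↦3, 1↦0, 2↦3, 3↦2, 4↦2]  zeros at y ∈ {1}
Collecting zeros: affine points = {(2, 4), (4, 1)}.
Total count |C(F_5)_aff| = 2.
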